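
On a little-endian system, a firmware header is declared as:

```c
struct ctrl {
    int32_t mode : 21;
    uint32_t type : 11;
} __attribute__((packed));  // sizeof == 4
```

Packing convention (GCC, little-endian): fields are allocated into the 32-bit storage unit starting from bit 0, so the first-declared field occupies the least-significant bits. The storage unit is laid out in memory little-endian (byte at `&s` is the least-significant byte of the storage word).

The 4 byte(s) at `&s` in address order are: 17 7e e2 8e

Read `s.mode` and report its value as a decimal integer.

[0]=0x17 [1]=0x7e [2]=0xe2 [3]=0x8e (little-endian) → word 0x8ee27e17
mode [0+:21] = (word>>0) & 0x1fffff = 163351  ←
type [21+:11] = (word>>21) & 0x7ff = 1143
mode signed 21b, MSB=0: value = 163351

163351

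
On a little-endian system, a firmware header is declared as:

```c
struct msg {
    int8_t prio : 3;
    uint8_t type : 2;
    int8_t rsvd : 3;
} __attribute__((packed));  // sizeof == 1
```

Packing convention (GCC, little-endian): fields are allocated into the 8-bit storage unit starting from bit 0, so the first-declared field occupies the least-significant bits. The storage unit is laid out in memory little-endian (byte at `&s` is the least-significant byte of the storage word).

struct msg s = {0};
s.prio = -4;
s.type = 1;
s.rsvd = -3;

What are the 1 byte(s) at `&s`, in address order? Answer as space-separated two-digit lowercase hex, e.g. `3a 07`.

ac

prio:3 = -4 → 0x4 << 0 → word 0x04
type:2 = 1 → 0x1 << 3 → word 0x0c
rsvd:3 = -3 → 0x5 << 5 → word 0xac
word = 0xac → little-endian bytes:
  [0]=0xac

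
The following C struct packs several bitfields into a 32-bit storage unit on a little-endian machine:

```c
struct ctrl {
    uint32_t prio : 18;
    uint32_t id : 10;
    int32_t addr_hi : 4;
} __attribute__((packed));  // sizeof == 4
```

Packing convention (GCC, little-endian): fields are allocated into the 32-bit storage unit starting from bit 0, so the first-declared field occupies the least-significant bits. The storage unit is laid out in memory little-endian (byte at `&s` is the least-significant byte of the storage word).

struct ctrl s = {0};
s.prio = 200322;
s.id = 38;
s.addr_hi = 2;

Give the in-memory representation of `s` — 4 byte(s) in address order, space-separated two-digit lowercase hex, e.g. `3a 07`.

prio:18 = 200322 → 0x30e82 << 0 → word 0x00030e82
id:10 = 38 → 0x26 << 18 → word 0x009b0e82
addr_hi:4 = 2 → 0x2 << 28 → word 0x209b0e82
word = 0x209b0e82 → little-endian bytes:
  [0]=0x82  [1]=0x0e  [2]=0x9b  [3]=0x20

82 0e 9b 20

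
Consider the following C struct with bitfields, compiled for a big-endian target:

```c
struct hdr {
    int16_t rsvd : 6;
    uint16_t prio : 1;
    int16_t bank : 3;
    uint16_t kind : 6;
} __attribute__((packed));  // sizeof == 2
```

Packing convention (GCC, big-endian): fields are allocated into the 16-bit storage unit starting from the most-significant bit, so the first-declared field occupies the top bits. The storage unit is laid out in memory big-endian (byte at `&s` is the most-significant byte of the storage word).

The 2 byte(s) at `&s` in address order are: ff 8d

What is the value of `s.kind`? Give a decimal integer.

13

[0]=0xff [1]=0x8d (big-endian) → word 0xff8d
rsvd:6 @ bit 10 → (0xff8d>>10)&0x3f = 0x3f
prio:1 @ bit 9 → (0xff8d>>9)&0x1 = 0x1
bank:3 @ bit 6 → (0xff8d>>6)&0x7 = 0x6
kind:6 @ bit 0 → (0xff8d>>0)&0x3f = 0xd  ←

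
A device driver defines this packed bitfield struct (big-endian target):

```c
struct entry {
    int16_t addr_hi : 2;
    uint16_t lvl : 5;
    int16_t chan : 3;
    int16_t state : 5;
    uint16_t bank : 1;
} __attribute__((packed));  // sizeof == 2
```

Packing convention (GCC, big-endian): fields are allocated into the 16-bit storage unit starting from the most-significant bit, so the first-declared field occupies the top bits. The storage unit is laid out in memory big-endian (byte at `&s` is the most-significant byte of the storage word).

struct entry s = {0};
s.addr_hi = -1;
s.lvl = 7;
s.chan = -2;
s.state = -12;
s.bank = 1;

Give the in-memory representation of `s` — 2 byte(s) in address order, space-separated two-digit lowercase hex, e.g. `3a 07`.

cf a9

addr_hi (2b) val=-1 bits=0x3 at bit 14: 0xc000
lvl (5b) val=7 bits=0x7 at bit 9: 0xce00
chan (3b) val=-2 bits=0x6 at bit 6: 0xcf80
state (5b) val=-12 bits=0x14 at bit 1: 0xcfa8
bank (1b) val=1 bits=0x1 at bit 0: 0xcfa9
word = 0xcfa9 → big-endian bytes:
  [0]=0xcf  [1]=0xa9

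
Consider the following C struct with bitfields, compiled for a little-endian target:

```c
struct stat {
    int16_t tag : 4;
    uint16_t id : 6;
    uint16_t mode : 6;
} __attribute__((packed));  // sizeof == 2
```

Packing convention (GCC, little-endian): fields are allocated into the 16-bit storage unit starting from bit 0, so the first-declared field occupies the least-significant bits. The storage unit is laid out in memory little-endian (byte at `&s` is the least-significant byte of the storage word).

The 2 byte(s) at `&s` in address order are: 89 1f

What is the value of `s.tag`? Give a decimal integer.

-7

[0]=0x89 [1]=0x1f (little-endian) → word 0x1f89
tag:4 @ bit 0 → (0x1f89>>0)&0xf = 0x9  ←
id:6 @ bit 4 → (0x1f89>>4)&0x3f = 0x38
mode:6 @ bit 10 → (0x1f89>>10)&0x3f = 0x7
tag signed 4b, MSB=1: 9 - 16 = -7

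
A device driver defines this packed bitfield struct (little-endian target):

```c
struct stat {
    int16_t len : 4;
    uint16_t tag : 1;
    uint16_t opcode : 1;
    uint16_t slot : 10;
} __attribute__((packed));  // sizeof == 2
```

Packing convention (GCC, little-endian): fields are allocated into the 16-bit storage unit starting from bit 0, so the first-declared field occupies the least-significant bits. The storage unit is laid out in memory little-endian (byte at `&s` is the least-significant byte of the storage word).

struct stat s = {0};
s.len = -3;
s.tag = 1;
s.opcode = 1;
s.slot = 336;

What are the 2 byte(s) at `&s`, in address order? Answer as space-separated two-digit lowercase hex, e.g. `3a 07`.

3d 54

len (4b) val=-3 bits=0xd at bit 0: 0x000d
tag (1b) val=1 bits=0x1 at bit 4: 0x001d
opcode (1b) val=1 bits=0x1 at bit 5: 0x003d
slot (10b) val=336 bits=0x150 at bit 6: 0x543d
word = 0x543d → little-endian bytes:
  [0]=0x3d  [1]=0x54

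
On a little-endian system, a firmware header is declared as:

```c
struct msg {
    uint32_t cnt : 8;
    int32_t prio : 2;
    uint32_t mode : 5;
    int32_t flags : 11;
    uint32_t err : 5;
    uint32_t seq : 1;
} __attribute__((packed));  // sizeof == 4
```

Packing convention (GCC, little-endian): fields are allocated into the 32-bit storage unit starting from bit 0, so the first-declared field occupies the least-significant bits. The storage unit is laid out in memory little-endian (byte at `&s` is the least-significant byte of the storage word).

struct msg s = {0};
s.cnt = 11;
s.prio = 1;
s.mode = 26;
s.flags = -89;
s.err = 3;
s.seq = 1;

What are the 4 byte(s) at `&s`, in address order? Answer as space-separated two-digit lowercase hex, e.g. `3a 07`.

0b e9 d3 8f

cnt (8b) val=11 bits=0xb at bit 0: 0x0000000b
prio (2b) val=1 bits=0x1 at bit 8: 0x0000010b
mode (5b) val=26 bits=0x1a at bit 10: 0x0000690b
flags (11b) val=-89 bits=0x7a7 at bit 15: 0x03d3e90b
err (5b) val=3 bits=0x3 at bit 26: 0x0fd3e90b
seq (1b) val=1 bits=0x1 at bit 31: 0x8fd3e90b
word = 0x8fd3e90b → little-endian bytes:
  [0]=0x0b  [1]=0xe9  [2]=0xd3  [3]=0x8f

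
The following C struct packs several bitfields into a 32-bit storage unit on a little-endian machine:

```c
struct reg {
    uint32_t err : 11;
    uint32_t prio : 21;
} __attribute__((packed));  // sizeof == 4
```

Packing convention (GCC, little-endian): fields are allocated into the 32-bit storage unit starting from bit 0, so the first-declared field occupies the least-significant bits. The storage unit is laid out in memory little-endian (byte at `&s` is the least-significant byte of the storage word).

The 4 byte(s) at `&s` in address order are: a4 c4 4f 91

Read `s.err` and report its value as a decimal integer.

1188

[0]=0xa4 [1]=0xc4 [2]=0x4f [3]=0x91 (little-endian) → word 0x914fc4a4
err [0+:11] = (word>>0) & 0x7ff = 1188  ←
prio [11+:21] = (word>>11) & 0x1fffff = 1190392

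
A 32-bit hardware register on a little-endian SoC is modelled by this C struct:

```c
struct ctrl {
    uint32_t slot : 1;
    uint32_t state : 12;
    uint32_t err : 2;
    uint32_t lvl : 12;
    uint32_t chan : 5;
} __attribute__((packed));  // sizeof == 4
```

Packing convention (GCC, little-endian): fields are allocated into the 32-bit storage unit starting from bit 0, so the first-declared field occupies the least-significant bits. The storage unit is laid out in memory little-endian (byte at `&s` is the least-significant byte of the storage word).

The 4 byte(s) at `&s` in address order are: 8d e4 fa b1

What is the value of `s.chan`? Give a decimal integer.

22

[0]=0x8d [1]=0xe4 [2]=0xfa [3]=0xb1 (little-endian) → word 0xb1fae48d
slot [0+:1] = (word>>0) & 0x1 = 1
state [1+:12] = (word>>1) & 0xfff = 582
err [13+:2] = (word>>13) & 0x3 = 3
lvl [15+:12] = (word>>15) & 0xfff = 1013
chan [27+:5] = (word>>27) & 0x1f = 22  ←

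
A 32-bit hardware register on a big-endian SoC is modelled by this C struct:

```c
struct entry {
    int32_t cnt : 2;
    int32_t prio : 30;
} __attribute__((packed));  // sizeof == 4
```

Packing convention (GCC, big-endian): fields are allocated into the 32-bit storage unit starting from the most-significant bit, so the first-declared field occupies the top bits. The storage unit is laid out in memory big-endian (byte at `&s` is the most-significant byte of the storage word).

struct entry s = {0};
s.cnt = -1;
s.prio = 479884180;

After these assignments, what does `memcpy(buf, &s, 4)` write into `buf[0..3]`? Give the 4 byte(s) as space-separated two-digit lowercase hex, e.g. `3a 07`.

dc 9a 73 94

[30+:2] cnt=-1 & 0x3 = 0x3; word=0xc0000000
[0+:30] prio=479884180 & 0x3fffffff = 0x1c9a7394; word=0xdc9a7394
word = 0xdc9a7394 → big-endian bytes:
  [0]=0xdc  [1]=0x9a  [2]=0x73  [3]=0x94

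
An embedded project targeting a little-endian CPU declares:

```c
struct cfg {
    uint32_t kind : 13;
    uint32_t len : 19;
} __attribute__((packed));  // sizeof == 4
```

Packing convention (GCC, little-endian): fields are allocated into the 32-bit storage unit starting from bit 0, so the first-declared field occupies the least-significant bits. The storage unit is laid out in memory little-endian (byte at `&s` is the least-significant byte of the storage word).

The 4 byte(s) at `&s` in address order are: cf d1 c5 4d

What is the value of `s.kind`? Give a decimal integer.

[0]=0xcf [1]=0xd1 [2]=0xc5 [3]=0x4d (little-endian) → word 0x4dc5d1cf
kind:13 @ bit 0 → (0x4dc5d1cf>>0)&0x1fff = 0x11cf  ←
len:19 @ bit 13 → (0x4dc5d1cf>>13)&0x7ffff = 0x26e2e

4559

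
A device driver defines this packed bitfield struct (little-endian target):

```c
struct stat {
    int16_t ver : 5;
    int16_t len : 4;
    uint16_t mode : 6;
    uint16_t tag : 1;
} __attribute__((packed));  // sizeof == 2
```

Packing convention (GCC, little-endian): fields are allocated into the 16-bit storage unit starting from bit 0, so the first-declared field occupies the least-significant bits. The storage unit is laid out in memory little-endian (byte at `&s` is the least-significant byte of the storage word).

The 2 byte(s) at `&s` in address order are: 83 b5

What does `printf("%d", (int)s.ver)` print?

[0]=0x83 [1]=0xb5 (little-endian) → word 0xb583
ver:5 @ bit 0 → (0xb583>>0)&0x1f = 0x3  ←
len:4 @ bit 5 → (0xb583>>5)&0xf = 0xc
mode:6 @ bit 9 → (0xb583>>9)&0x3f = 0x1a
tag:1 @ bit 15 → (0xb583>>15)&0x1 = 0x1
ver signed 5b, MSB=0: value = 3

3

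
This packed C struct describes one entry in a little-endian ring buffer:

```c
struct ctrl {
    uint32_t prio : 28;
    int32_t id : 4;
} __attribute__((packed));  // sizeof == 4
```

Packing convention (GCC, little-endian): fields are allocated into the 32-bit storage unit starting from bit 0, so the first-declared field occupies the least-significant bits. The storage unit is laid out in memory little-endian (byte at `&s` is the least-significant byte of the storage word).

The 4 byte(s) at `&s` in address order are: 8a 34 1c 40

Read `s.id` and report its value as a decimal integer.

4

[0]=0x8a [1]=0x34 [2]=0x1c [3]=0x40 (little-endian) → word 0x401c348a
prio:28 @ bit 0 → (0x401c348a>>0)&0xfffffff = 0x1c348a
id:4 @ bit 28 → (0x401c348a>>28)&0xf = 0x4  ←
id signed 4b, MSB=0: value = 4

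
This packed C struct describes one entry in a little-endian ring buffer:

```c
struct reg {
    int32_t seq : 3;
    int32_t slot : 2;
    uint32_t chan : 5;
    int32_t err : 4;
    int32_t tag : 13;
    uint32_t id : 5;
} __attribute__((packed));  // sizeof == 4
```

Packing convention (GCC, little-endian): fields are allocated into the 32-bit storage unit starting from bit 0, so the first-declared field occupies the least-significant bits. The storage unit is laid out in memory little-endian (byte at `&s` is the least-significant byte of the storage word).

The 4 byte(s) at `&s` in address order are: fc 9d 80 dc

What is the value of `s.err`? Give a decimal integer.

7

[0]=0xfc [1]=0x9d [2]=0x80 [3]=0xdc (little-endian) → word 0xdc809dfc
seq [0+:3] = (word>>0) & 0x7 = 4
slot [3+:2] = (word>>3) & 0x3 = 3
chan [5+:5] = (word>>5) & 0x1f = 15
err [10+:4] = (word>>10) & 0xf = 7  ←
tag [14+:13] = (word>>14) & 0x1fff = 4610
id [27+:5] = (word>>27) & 0x1f = 27
err signed 4b, MSB=0: value = 7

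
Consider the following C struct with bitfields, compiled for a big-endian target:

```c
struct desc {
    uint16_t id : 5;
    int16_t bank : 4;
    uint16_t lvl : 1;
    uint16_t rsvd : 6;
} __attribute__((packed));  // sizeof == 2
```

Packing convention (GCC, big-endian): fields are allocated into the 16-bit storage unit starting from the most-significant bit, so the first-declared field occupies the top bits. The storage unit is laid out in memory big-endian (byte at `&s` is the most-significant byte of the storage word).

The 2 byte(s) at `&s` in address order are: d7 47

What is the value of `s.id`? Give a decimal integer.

26

[0]=0xd7 [1]=0x47 (big-endian) → word 0xd747
id [11+:5] = (word>>11) & 0x1f = 26  ←
bank [7+:4] = (word>>7) & 0xf = 14
lvl [6+:1] = (word>>6) & 0x1 = 1
rsvd [0+:6] = (word>>0) & 0x3f = 7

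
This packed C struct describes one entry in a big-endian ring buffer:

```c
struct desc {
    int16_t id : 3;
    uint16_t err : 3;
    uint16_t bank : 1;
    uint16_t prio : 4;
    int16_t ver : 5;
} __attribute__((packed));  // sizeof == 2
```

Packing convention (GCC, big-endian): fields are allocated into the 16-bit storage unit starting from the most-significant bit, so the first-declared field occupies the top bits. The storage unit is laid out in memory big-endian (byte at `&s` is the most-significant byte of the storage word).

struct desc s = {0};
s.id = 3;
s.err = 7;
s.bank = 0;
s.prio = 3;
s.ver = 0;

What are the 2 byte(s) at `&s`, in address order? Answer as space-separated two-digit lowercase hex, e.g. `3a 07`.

id (3b) val=3 bits=0x3 at bit 13: 0x6000
err (3b) val=7 bits=0x7 at bit 10: 0x7c00
bank (1b) val=0 bits=0x0 at bit 9: 0x7c00
prio (4b) val=3 bits=0x3 at bit 5: 0x7c60
ver (5b) val=0 bits=0x0 at bit 0: 0x7c60
word = 0x7c60 → big-endian bytes:
  [0]=0x7c  [1]=0x60

7c 60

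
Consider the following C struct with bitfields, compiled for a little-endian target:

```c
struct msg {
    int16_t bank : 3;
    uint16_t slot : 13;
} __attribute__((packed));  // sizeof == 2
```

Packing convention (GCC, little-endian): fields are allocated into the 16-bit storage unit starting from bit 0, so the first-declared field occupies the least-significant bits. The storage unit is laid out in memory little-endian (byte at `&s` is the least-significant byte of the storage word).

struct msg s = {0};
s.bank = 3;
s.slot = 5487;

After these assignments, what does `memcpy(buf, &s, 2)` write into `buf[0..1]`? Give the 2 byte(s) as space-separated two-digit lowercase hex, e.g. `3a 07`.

7b ab

bank:3 = 3 → 0x3 << 0 → word 0x0003
slot:13 = 5487 → 0x156f << 3 → word 0xab7b
word = 0xab7b → little-endian bytes:
  [0]=0x7b  [1]=0xab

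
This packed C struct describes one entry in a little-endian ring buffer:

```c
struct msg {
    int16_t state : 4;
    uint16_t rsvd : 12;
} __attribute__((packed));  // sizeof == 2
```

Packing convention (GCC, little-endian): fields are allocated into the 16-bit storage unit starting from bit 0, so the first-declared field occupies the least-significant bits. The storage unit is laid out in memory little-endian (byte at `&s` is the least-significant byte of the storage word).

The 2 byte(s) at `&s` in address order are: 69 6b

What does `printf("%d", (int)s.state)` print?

-7

[0]=0x69 [1]=0x6b (little-endian) → word 0x6b69
state:4 @ bit 0 → (0x6b69>>0)&0xf = 0x9  ←
rsvd:12 @ bit 4 → (0x6b69>>4)&0xfff = 0x6b6
state signed 4b, MSB=1: 9 - 16 = -7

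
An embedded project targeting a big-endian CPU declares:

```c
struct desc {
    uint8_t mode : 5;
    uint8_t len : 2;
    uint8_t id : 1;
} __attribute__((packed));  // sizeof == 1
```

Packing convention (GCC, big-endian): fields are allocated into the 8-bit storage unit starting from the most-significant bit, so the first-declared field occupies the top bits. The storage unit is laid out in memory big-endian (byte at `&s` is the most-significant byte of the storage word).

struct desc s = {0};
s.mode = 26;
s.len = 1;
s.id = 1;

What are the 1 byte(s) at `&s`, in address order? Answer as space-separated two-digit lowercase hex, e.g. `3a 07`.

mode:5 = 26 → 0x1a << 3 → word 0xd0
len:2 = 1 → 0x1 << 1 → word 0xd2
id:1 = 1 → 0x1 << 0 → word 0xd3
word = 0xd3 → big-endian bytes:
  [0]=0xd3

d3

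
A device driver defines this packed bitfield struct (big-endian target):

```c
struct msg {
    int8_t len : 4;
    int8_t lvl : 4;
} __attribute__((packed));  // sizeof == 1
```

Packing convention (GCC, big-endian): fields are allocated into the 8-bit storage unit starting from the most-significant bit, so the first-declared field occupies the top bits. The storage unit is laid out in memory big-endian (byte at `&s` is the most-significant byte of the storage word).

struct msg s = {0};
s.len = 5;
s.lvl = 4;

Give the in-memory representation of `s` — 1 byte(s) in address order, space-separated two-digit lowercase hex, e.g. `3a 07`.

54

len (4b) val=5 bits=0x5 at bit 4: 0x50
lvl (4b) val=4 bits=0x4 at bit 0: 0x54
word = 0x54 → big-endian bytes:
  [0]=0x54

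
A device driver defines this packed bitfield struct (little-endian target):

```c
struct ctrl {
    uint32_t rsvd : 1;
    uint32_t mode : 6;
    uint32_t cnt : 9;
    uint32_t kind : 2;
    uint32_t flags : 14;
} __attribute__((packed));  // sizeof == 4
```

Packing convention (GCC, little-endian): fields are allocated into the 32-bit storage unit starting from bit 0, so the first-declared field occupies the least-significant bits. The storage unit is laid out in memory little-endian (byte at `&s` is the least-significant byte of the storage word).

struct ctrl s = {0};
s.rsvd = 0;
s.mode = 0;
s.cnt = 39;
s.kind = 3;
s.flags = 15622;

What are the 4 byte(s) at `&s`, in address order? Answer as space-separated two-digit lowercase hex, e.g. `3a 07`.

80 13 1b f4

rsvd:1 = 0 → 0x0 << 0 → word 0x00000000
mode:6 = 0 → 0x0 << 1 → word 0x00000000
cnt:9 = 39 → 0x27 << 7 → word 0x00001380
kind:2 = 3 → 0x3 << 16 → word 0x00031380
flags:14 = 15622 → 0x3d06 << 18 → word 0xf41b1380
word = 0xf41b1380 → little-endian bytes:
  [0]=0x80  [1]=0x13  [2]=0x1b  [3]=0xf4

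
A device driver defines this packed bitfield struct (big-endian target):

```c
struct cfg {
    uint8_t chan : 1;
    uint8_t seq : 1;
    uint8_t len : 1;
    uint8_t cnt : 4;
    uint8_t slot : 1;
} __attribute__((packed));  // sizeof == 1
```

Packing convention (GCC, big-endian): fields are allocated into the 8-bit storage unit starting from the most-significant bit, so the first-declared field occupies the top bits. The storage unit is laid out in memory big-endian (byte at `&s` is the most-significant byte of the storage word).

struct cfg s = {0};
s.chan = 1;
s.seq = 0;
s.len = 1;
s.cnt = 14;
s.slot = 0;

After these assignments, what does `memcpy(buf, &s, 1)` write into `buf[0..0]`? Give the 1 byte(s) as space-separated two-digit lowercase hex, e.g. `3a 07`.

[7+:1] chan=1 & 0x1 = 0x1; word=0x80
[6+:1] seq=0 & 0x1 = 0x0; word=0x80
[5+:1] len=1 & 0x1 = 0x1; word=0xa0
[1+:4] cnt=14 & 0xf = 0xe; word=0xbc
[0+:1] slot=0 & 0x1 = 0x0; word=0xbc
word = 0xbc → big-endian bytes:
  [0]=0xbc

bc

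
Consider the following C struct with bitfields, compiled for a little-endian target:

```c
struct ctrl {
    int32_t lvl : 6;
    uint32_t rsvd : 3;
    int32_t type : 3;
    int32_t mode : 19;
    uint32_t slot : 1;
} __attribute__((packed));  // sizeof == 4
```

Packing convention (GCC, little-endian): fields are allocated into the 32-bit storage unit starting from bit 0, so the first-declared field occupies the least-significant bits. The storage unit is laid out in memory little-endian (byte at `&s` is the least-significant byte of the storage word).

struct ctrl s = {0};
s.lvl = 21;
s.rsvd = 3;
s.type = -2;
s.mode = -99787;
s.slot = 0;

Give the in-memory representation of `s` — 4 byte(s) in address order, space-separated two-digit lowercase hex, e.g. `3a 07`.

d5 5c a3 67

lvl (6b) val=21 bits=0x15 at bit 0: 0x00000015
rsvd (3b) val=3 bits=0x3 at bit 6: 0x000000d5
type (3b) val=-2 bits=0x6 at bit 9: 0x00000cd5
mode (19b) val=-99787 bits=0x67a35 at bit 12: 0x67a35cd5
slot (1b) val=0 bits=0x0 at bit 31: 0x67a35cd5
word = 0x67a35cd5 → little-endian bytes:
  [0]=0xd5  [1]=0x5c  [2]=0xa3  [3]=0x67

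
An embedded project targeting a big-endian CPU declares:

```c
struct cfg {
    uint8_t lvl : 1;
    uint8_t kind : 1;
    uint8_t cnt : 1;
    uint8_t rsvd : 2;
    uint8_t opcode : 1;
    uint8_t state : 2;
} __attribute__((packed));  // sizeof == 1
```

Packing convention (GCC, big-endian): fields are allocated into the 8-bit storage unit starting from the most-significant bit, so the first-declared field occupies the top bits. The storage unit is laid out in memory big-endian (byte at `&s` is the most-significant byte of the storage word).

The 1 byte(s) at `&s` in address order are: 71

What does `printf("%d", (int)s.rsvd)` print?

[0]=0x71 (big-endian) → word 0x71
lvl [7+:1] = (word>>7) & 0x1 = 0
kind [6+:1] = (word>>6) & 0x1 = 1
cnt [5+:1] = (word>>5) & 0x1 = 1
rsvd [3+:2] = (word>>3) & 0x3 = 2  ←
opcode [2+:1] = (word>>2) & 0x1 = 0
state [0+:2] = (word>>0) & 0x3 = 1

2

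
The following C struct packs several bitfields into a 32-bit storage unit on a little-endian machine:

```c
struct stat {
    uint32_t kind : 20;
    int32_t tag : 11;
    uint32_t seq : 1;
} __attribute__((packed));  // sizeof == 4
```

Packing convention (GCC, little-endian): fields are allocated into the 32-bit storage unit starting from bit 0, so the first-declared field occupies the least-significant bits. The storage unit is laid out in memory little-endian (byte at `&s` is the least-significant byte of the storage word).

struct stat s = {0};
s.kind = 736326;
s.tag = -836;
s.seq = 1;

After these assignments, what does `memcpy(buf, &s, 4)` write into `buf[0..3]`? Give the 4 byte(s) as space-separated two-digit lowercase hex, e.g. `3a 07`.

46 3c cb cb

kind:20 = 736326 → 0xb3c46 << 0 → word 0x000b3c46
tag:11 = -836 → 0x4bc << 20 → word 0x4bcb3c46
seq:1 = 1 → 0x1 << 31 → word 0xcbcb3c46
word = 0xcbcb3c46 → little-endian bytes:
  [0]=0x46  [1]=0x3c  [2]=0xcb  [3]=0xcb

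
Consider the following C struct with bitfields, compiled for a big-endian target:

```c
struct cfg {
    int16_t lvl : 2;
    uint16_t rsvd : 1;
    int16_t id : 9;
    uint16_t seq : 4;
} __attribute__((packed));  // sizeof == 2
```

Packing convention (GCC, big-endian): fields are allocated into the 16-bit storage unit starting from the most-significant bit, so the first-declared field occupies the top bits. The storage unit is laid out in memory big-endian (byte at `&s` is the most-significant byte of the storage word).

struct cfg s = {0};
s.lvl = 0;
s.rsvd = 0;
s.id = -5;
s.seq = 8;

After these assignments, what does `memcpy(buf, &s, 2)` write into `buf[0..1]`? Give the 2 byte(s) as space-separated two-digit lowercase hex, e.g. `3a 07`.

lvl (2b) val=0 bits=0x0 at bit 14: 0x0000
rsvd (1b) val=0 bits=0x0 at bit 13: 0x0000
id (9b) val=-5 bits=0x1fb at bit 4: 0x1fb0
seq (4b) val=8 bits=0x8 at bit 0: 0x1fb8
word = 0x1fb8 → big-endian bytes:
  [0]=0x1f  [1]=0xb8

1f b8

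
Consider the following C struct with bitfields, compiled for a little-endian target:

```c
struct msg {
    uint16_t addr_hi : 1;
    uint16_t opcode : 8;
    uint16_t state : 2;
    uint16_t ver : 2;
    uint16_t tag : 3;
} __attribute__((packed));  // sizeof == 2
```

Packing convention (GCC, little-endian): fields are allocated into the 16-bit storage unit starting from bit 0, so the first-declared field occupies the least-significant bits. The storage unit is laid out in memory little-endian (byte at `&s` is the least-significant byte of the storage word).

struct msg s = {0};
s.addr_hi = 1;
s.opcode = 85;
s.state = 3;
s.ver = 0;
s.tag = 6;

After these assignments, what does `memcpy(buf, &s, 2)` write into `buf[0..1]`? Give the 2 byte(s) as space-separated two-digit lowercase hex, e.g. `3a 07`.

[0+:1] addr_hi=1 & 0x1 = 0x1; word=0x0001
[1+:8] opcode=85 & 0xff = 0x55; word=0x00ab
[9+:2] state=3 & 0x3 = 0x3; word=0x06ab
[11+:2] ver=0 & 0x3 = 0x0; word=0x06ab
[13+:3] tag=6 & 0x7 = 0x6; word=0xc6ab
word = 0xc6ab → little-endian bytes:
  [0]=0xab  [1]=0xc6

ab c6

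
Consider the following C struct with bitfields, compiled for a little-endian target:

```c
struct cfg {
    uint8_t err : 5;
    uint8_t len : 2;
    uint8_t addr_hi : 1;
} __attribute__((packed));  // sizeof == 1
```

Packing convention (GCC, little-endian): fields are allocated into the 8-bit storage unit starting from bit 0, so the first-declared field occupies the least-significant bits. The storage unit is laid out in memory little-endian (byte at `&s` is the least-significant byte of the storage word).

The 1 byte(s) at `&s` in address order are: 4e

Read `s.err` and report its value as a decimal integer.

[0]=0x4e (little-endian) → word 0x4e
err [0+:5] = (word>>0) & 0x1f = 14  ←
len [5+:2] = (word>>5) & 0x3 = 2
addr_hi [7+:1] = (word>>7) & 0x1 = 0

14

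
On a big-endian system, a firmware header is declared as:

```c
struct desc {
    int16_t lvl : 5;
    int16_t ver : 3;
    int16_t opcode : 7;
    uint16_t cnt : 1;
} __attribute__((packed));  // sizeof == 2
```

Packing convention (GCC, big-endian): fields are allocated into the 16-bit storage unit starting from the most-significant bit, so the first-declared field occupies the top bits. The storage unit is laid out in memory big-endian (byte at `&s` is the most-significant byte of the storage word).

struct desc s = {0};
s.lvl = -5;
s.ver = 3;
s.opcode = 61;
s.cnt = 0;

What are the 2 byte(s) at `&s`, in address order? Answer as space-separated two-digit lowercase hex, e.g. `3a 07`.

db 7a

lvl:5 = -5 → 0x1b << 11 → word 0xd800
ver:3 = 3 → 0x3 << 8 → word 0xdb00
opcode:7 = 61 → 0x3d << 1 → word 0xdb7a
cnt:1 = 0 → 0x0 << 0 → word 0xdb7a
word = 0xdb7a → big-endian bytes:
  [0]=0xdb  [1]=0x7a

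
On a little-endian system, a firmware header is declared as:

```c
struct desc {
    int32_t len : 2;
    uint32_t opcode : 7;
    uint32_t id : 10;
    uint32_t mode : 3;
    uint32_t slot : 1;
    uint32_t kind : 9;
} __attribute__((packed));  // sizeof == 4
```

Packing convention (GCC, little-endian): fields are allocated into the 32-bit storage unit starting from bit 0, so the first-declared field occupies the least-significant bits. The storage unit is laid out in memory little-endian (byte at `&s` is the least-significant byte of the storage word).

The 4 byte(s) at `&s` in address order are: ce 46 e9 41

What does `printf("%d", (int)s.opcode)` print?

[0]=0xce [1]=0x46 [2]=0xe9 [3]=0x41 (little-endian) → word 0x41e946ce
len [0+:2] = (word>>0) & 0x3 = 2
opcode [2+:7] = (word>>2) & 0x7f = 51  ←
id [9+:10] = (word>>9) & 0x3ff = 163
mode [19+:3] = (word>>19) & 0x7 = 5
slot [22+:1] = (word>>22) & 0x1 = 1
kind [23+:9] = (word>>23) & 0x1ff = 131

51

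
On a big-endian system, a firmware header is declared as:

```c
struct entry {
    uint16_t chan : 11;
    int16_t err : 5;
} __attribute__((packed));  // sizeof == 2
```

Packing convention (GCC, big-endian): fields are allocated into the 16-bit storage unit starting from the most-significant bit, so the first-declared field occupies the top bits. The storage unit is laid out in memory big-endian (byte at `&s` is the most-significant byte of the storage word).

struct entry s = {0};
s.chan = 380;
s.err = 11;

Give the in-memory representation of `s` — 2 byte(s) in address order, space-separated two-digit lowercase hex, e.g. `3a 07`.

2f 8b

chan (11b) val=380 bits=0x17c at bit 5: 0x2f80
err (5b) val=11 bits=0xb at bit 0: 0x2f8b
word = 0x2f8b → big-endian bytes:
  [0]=0x2f  [1]=0x8b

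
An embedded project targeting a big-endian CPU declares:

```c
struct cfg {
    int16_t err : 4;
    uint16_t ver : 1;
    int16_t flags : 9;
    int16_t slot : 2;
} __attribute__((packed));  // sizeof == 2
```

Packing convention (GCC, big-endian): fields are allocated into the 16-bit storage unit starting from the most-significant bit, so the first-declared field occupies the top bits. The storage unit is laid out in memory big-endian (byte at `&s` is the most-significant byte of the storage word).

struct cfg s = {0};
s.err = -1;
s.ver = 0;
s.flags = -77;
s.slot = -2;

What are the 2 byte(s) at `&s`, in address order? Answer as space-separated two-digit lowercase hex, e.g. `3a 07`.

f6 ce

err:4 = -1 → 0xf << 12 → word 0xf000
ver:1 = 0 → 0x0 << 11 → word 0xf000
flags:9 = -77 → 0x1b3 << 2 → word 0xf6cc
slot:2 = -2 → 0x2 << 0 → word 0xf6ce
word = 0xf6ce → big-endian bytes:
  [0]=0xf6  [1]=0xce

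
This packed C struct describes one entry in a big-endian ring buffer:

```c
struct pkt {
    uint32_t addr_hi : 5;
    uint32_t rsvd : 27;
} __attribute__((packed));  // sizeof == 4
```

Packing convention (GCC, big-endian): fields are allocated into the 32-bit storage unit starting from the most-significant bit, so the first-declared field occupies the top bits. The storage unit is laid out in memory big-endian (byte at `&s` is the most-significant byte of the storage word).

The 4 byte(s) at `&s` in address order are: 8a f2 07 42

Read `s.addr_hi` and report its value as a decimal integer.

[0]=0x8a [1]=0xf2 [2]=0x07 [3]=0x42 (big-endian) → word 0x8af20742
addr_hi:5 @ bit 27 → (0x8af20742>>27)&0x1f = 0x11  ←
rsvd:27 @ bit 0 → (0x8af20742>>0)&0x7ffffff = 0x2f20742

17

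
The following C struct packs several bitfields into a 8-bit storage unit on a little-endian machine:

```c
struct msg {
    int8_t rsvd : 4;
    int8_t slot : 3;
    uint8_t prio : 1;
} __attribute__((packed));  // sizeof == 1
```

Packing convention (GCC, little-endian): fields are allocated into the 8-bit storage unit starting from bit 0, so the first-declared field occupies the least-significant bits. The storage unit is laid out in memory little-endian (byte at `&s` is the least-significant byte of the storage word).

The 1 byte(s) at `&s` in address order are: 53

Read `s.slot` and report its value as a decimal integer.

[0]=0x53 (little-endian) → word 0x53
rsvd [0+:4] = (word>>0) & 0xf = 3
slot [4+:3] = (word>>4) & 0x7 = 5  ←
prio [7+:1] = (word>>7) & 0x1 = 0
slot signed 3b, MSB=1: 5 - 8 = -3

-3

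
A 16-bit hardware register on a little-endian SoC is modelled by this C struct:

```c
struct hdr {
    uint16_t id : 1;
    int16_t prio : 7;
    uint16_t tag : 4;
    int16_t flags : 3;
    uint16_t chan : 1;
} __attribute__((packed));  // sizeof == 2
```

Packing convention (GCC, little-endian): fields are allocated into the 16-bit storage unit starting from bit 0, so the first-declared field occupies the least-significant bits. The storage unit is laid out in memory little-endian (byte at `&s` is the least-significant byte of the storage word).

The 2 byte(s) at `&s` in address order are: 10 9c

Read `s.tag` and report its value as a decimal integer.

12

[0]=0x10 [1]=0x9c (little-endian) → word 0x9c10
id:1 @ bit 0 → (0x9c10>>0)&0x1 = 0x0
prio:7 @ bit 1 → (0x9c10>>1)&0x7f = 0x8
tag:4 @ bit 8 → (0x9c10>>8)&0xf = 0xc  ←
flags:3 @ bit 12 → (0x9c10>>12)&0x7 = 0x1
chan:1 @ bit 15 → (0x9c10>>15)&0x1 = 0x1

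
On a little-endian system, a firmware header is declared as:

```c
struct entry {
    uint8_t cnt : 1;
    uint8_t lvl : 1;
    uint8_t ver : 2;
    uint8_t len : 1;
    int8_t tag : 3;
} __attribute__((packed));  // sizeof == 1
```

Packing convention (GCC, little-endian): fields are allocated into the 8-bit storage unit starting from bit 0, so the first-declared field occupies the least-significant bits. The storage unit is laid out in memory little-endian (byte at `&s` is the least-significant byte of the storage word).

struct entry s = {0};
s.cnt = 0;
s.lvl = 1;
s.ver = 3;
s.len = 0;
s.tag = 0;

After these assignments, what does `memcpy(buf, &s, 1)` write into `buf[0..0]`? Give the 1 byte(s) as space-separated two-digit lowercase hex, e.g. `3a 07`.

cnt (1b) val=0 bits=0x0 at bit 0: 0x00
lvl (1b) val=1 bits=0x1 at bit 1: 0x02
ver (2b) val=3 bits=0x3 at bit 2: 0x0e
len (1b) val=0 bits=0x0 at bit 4: 0x0e
tag (3b) val=0 bits=0x0 at bit 5: 0x0e
word = 0x0e → little-endian bytes:
  [0]=0x0e

0e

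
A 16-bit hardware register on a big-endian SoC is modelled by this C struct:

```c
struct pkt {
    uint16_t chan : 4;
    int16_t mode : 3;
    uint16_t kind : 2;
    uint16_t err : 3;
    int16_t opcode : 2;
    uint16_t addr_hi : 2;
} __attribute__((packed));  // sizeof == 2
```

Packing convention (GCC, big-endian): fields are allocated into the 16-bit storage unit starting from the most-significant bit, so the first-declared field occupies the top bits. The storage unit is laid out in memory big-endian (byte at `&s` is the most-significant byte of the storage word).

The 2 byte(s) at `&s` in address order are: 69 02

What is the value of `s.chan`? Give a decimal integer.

6

[0]=0x69 [1]=0x02 (big-endian) → word 0x6902
chan:4 @ bit 12 → (0x6902>>12)&0xf = 0x6  ←
mode:3 @ bit 9 → (0x6902>>9)&0x7 = 0x4
kind:2 @ bit 7 → (0x6902>>7)&0x3 = 0x2
err:3 @ bit 4 → (0x6902>>4)&0x7 = 0x0
opcode:2 @ bit 2 → (0x6902>>2)&0x3 = 0x0
addr_hi:2 @ bit 0 → (0x6902>>0)&0x3 = 0x2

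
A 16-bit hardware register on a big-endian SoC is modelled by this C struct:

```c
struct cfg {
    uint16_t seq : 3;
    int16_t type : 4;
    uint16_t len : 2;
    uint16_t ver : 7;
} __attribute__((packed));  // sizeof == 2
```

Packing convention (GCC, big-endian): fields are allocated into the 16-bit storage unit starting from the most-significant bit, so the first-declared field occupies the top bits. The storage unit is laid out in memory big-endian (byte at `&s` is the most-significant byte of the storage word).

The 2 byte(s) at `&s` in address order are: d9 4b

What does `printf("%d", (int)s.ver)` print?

75

[0]=0xd9 [1]=0x4b (big-endian) → word 0xd94b
seq [13+:3] = (word>>13) & 0x7 = 6
type [9+:4] = (word>>9) & 0xf = 12
len [7+:2] = (word>>7) & 0x3 = 2
ver [0+:7] = (word>>0) & 0x7f = 75  ←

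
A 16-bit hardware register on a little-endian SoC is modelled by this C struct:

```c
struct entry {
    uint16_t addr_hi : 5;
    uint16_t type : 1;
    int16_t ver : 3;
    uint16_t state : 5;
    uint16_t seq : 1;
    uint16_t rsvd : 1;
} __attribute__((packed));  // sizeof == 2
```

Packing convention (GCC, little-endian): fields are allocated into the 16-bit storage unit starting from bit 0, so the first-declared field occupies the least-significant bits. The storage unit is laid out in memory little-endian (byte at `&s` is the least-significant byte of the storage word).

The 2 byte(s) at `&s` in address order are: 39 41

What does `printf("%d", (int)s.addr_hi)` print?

25

[0]=0x39 [1]=0x41 (little-endian) → word 0x4139
addr_hi:5 @ bit 0 → (0x4139>>0)&0x1f = 0x19  ←
type:1 @ bit 5 → (0x4139>>5)&0x1 = 0x1
ver:3 @ bit 6 → (0x4139>>6)&0x7 = 0x4
state:5 @ bit 9 → (0x4139>>9)&0x1f = 0x0
seq:1 @ bit 14 → (0x4139>>14)&0x1 = 0x1
rsvd:1 @ bit 15 → (0x4139>>15)&0x1 = 0x0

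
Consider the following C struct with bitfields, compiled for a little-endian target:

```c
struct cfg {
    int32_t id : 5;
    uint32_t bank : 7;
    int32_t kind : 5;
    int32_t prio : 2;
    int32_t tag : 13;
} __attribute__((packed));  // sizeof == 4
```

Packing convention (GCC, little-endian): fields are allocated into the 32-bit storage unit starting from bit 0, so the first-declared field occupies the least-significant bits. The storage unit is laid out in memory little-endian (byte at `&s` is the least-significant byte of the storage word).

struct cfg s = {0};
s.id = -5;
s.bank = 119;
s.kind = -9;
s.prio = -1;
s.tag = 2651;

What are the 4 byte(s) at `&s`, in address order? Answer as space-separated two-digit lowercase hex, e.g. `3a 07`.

id (5b) val=-5 bits=0x1b at bit 0: 0x0000001b
bank (7b) val=119 bits=0x77 at bit 5: 0x00000efb
kind (5b) val=-9 bits=0x17 at bit 12: 0x00017efb
prio (2b) val=-1 bits=0x3 at bit 17: 0x00077efb
tag (13b) val=2651 bits=0xa5b at bit 19: 0x52df7efb
word = 0x52df7efb → little-endian bytes:
  [0]=0xfb  [1]=0x7e  [2]=0xdf  [3]=0x52

fb 7e df 52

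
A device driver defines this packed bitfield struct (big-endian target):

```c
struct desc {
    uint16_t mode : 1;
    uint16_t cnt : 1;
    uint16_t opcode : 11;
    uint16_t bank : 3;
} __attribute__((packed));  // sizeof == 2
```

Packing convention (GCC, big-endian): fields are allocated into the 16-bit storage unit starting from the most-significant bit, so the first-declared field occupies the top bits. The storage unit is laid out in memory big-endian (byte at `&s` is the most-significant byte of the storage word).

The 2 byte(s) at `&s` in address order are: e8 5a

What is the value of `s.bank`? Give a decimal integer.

2

[0]=0xe8 [1]=0x5a (big-endian) → word 0xe85a
mode:1 @ bit 15 → (0xe85a>>15)&0x1 = 0x1
cnt:1 @ bit 14 → (0xe85a>>14)&0x1 = 0x1
opcode:11 @ bit 3 → (0xe85a>>3)&0x7ff = 0x50b
bank:3 @ bit 0 → (0xe85a>>0)&0x7 = 0x2  ←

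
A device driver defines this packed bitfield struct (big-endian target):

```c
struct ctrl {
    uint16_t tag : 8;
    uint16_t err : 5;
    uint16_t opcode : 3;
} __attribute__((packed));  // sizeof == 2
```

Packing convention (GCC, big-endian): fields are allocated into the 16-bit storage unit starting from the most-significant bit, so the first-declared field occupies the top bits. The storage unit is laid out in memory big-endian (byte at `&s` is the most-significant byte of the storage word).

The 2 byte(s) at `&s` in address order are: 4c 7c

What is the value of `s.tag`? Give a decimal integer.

[0]=0x4c [1]=0x7c (big-endian) → word 0x4c7c
tag [8+:8] = (word>>8) & 0xff = 76  ←
err [3+:5] = (word>>3) & 0x1f = 15
opcode [0+:3] = (word>>0) & 0x7 = 4

76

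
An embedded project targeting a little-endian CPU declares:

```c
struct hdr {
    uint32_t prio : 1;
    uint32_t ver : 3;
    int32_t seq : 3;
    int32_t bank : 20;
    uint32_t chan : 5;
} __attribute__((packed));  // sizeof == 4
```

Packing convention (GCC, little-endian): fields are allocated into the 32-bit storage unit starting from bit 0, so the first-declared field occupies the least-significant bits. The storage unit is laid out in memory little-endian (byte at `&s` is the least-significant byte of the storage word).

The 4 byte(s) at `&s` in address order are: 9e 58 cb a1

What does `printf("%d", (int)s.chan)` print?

20

[0]=0x9e [1]=0x58 [2]=0xcb [3]=0xa1 (little-endian) → word 0xa1cb589e
prio [0+:1] = (word>>0) & 0x1 = 0
ver [1+:3] = (word>>1) & 0x7 = 7
seq [4+:3] = (word>>4) & 0x7 = 1
bank [7+:20] = (word>>7) & 0xfffff = 235185
chan [27+:5] = (word>>27) & 0x1f = 20  ←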